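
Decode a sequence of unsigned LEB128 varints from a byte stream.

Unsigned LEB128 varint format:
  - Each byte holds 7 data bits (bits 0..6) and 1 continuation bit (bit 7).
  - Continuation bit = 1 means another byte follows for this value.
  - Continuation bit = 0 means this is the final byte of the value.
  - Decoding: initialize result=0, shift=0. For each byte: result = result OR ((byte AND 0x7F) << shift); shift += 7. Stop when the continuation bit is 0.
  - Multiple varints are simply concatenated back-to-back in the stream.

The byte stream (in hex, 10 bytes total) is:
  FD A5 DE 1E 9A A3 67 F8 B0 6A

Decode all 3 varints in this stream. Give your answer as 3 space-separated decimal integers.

Answer: 64459517 1692058 1742968

Derivation:
  byte[0]=0xFD cont=1 payload=0x7D=125: acc |= 125<<0 -> acc=125 shift=7
  byte[1]=0xA5 cont=1 payload=0x25=37: acc |= 37<<7 -> acc=4861 shift=14
  byte[2]=0xDE cont=1 payload=0x5E=94: acc |= 94<<14 -> acc=1544957 shift=21
  byte[3]=0x1E cont=0 payload=0x1E=30: acc |= 30<<21 -> acc=64459517 shift=28 [end]
Varint 1: bytes[0:4] = FD A5 DE 1E -> value 64459517 (4 byte(s))
  byte[4]=0x9A cont=1 payload=0x1A=26: acc |= 26<<0 -> acc=26 shift=7
  byte[5]=0xA3 cont=1 payload=0x23=35: acc |= 35<<7 -> acc=4506 shift=14
  byte[6]=0x67 cont=0 payload=0x67=103: acc |= 103<<14 -> acc=1692058 shift=21 [end]
Varint 2: bytes[4:7] = 9A A3 67 -> value 1692058 (3 byte(s))
  byte[7]=0xF8 cont=1 payload=0x78=120: acc |= 120<<0 -> acc=120 shift=7
  byte[8]=0xB0 cont=1 payload=0x30=48: acc |= 48<<7 -> acc=6264 shift=14
  byte[9]=0x6A cont=0 payload=0x6A=106: acc |= 106<<14 -> acc=1742968 shift=21 [end]
Varint 3: bytes[7:10] = F8 B0 6A -> value 1742968 (3 byte(s))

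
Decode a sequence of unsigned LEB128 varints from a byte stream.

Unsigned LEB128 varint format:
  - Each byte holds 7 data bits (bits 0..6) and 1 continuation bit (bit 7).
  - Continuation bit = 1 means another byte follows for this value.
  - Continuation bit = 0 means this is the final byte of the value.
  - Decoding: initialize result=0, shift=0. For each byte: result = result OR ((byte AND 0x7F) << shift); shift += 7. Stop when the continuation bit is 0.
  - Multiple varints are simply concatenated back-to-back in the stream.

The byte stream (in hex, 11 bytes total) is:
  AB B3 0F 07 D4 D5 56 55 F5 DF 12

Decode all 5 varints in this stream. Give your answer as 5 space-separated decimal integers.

  byte[0]=0xAB cont=1 payload=0x2B=43: acc |= 43<<0 -> acc=43 shift=7
  byte[1]=0xB3 cont=1 payload=0x33=51: acc |= 51<<7 -> acc=6571 shift=14
  byte[2]=0x0F cont=0 payload=0x0F=15: acc |= 15<<14 -> acc=252331 shift=21 [end]
Varint 1: bytes[0:3] = AB B3 0F -> value 252331 (3 byte(s))
  byte[3]=0x07 cont=0 payload=0x07=7: acc |= 7<<0 -> acc=7 shift=7 [end]
Varint 2: bytes[3:4] = 07 -> value 7 (1 byte(s))
  byte[4]=0xD4 cont=1 payload=0x54=84: acc |= 84<<0 -> acc=84 shift=7
  byte[5]=0xD5 cont=1 payload=0x55=85: acc |= 85<<7 -> acc=10964 shift=14
  byte[6]=0x56 cont=0 payload=0x56=86: acc |= 86<<14 -> acc=1419988 shift=21 [end]
Varint 3: bytes[4:7] = D4 D5 56 -> value 1419988 (3 byte(s))
  byte[7]=0x55 cont=0 payload=0x55=85: acc |= 85<<0 -> acc=85 shift=7 [end]
Varint 4: bytes[7:8] = 55 -> value 85 (1 byte(s))
  byte[8]=0xF5 cont=1 payload=0x75=117: acc |= 117<<0 -> acc=117 shift=7
  byte[9]=0xDF cont=1 payload=0x5F=95: acc |= 95<<7 -> acc=12277 shift=14
  byte[10]=0x12 cont=0 payload=0x12=18: acc |= 18<<14 -> acc=307189 shift=21 [end]
Varint 5: bytes[8:11] = F5 DF 12 -> value 307189 (3 byte(s))

Answer: 252331 7 1419988 85 307189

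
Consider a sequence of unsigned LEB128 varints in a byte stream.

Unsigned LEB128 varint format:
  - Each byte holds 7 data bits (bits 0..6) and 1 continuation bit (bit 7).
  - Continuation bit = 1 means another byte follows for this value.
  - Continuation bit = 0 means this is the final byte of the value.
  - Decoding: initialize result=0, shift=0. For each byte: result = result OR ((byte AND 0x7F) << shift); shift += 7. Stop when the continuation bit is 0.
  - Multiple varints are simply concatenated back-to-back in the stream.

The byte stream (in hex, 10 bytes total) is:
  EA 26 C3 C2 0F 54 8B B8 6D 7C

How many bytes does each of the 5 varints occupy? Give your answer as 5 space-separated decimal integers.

  byte[0]=0xEA cont=1 payload=0x6A=106: acc |= 106<<0 -> acc=106 shift=7
  byte[1]=0x26 cont=0 payload=0x26=38: acc |= 38<<7 -> acc=4970 shift=14 [end]
Varint 1: bytes[0:2] = EA 26 -> value 4970 (2 byte(s))
  byte[2]=0xC3 cont=1 payload=0x43=67: acc |= 67<<0 -> acc=67 shift=7
  byte[3]=0xC2 cont=1 payload=0x42=66: acc |= 66<<7 -> acc=8515 shift=14
  byte[4]=0x0F cont=0 payload=0x0F=15: acc |= 15<<14 -> acc=254275 shift=21 [end]
Varint 2: bytes[2:5] = C3 C2 0F -> value 254275 (3 byte(s))
  byte[5]=0x54 cont=0 payload=0x54=84: acc |= 84<<0 -> acc=84 shift=7 [end]
Varint 3: bytes[5:6] = 54 -> value 84 (1 byte(s))
  byte[6]=0x8B cont=1 payload=0x0B=11: acc |= 11<<0 -> acc=11 shift=7
  byte[7]=0xB8 cont=1 payload=0x38=56: acc |= 56<<7 -> acc=7179 shift=14
  byte[8]=0x6D cont=0 payload=0x6D=109: acc |= 109<<14 -> acc=1793035 shift=21 [end]
Varint 4: bytes[6:9] = 8B B8 6D -> value 1793035 (3 byte(s))
  byte[9]=0x7C cont=0 payload=0x7C=124: acc |= 124<<0 -> acc=124 shift=7 [end]
Varint 5: bytes[9:10] = 7C -> value 124 (1 byte(s))

Answer: 2 3 1 3 1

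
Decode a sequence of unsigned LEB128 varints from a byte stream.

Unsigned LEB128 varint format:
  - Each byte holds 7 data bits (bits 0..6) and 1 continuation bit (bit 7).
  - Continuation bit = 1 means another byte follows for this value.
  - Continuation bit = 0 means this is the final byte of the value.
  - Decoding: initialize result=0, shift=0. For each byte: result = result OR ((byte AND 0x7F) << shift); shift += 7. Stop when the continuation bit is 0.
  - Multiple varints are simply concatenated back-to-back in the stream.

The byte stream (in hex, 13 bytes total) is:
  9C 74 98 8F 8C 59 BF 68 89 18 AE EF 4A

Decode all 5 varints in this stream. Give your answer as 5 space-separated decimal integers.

  byte[0]=0x9C cont=1 payload=0x1C=28: acc |= 28<<0 -> acc=28 shift=7
  byte[1]=0x74 cont=0 payload=0x74=116: acc |= 116<<7 -> acc=14876 shift=14 [end]
Varint 1: bytes[0:2] = 9C 74 -> value 14876 (2 byte(s))
  byte[2]=0x98 cont=1 payload=0x18=24: acc |= 24<<0 -> acc=24 shift=7
  byte[3]=0x8F cont=1 payload=0x0F=15: acc |= 15<<7 -> acc=1944 shift=14
  byte[4]=0x8C cont=1 payload=0x0C=12: acc |= 12<<14 -> acc=198552 shift=21
  byte[5]=0x59 cont=0 payload=0x59=89: acc |= 89<<21 -> acc=186845080 shift=28 [end]
Varint 2: bytes[2:6] = 98 8F 8C 59 -> value 186845080 (4 byte(s))
  byte[6]=0xBF cont=1 payload=0x3F=63: acc |= 63<<0 -> acc=63 shift=7
  byte[7]=0x68 cont=0 payload=0x68=104: acc |= 104<<7 -> acc=13375 shift=14 [end]
Varint 3: bytes[6:8] = BF 68 -> value 13375 (2 byte(s))
  byte[8]=0x89 cont=1 payload=0x09=9: acc |= 9<<0 -> acc=9 shift=7
  byte[9]=0x18 cont=0 payload=0x18=24: acc |= 24<<7 -> acc=3081 shift=14 [end]
Varint 4: bytes[8:10] = 89 18 -> value 3081 (2 byte(s))
  byte[10]=0xAE cont=1 payload=0x2E=46: acc |= 46<<0 -> acc=46 shift=7
  byte[11]=0xEF cont=1 payload=0x6F=111: acc |= 111<<7 -> acc=14254 shift=14
  byte[12]=0x4A cont=0 payload=0x4A=74: acc |= 74<<14 -> acc=1226670 shift=21 [end]
Varint 5: bytes[10:13] = AE EF 4A -> value 1226670 (3 byte(s))

Answer: 14876 186845080 13375 3081 1226670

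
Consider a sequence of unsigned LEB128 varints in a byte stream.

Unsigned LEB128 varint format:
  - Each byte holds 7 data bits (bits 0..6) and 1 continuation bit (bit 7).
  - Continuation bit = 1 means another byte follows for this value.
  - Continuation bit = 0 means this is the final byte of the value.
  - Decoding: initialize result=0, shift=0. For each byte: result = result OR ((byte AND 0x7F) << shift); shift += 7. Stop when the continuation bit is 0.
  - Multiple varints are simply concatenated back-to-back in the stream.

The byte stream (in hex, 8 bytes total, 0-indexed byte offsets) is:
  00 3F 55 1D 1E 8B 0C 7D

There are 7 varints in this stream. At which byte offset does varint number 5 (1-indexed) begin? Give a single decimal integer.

  byte[0]=0x00 cont=0 payload=0x00=0: acc |= 0<<0 -> acc=0 shift=7 [end]
Varint 1: bytes[0:1] = 00 -> value 0 (1 byte(s))
  byte[1]=0x3F cont=0 payload=0x3F=63: acc |= 63<<0 -> acc=63 shift=7 [end]
Varint 2: bytes[1:2] = 3F -> value 63 (1 byte(s))
  byte[2]=0x55 cont=0 payload=0x55=85: acc |= 85<<0 -> acc=85 shift=7 [end]
Varint 3: bytes[2:3] = 55 -> value 85 (1 byte(s))
  byte[3]=0x1D cont=0 payload=0x1D=29: acc |= 29<<0 -> acc=29 shift=7 [end]
Varint 4: bytes[3:4] = 1D -> value 29 (1 byte(s))
  byte[4]=0x1E cont=0 payload=0x1E=30: acc |= 30<<0 -> acc=30 shift=7 [end]
Varint 5: bytes[4:5] = 1E -> value 30 (1 byte(s))
  byte[5]=0x8B cont=1 payload=0x0B=11: acc |= 11<<0 -> acc=11 shift=7
  byte[6]=0x0C cont=0 payload=0x0C=12: acc |= 12<<7 -> acc=1547 shift=14 [end]
Varint 6: bytes[5:7] = 8B 0C -> value 1547 (2 byte(s))
  byte[7]=0x7D cont=0 payload=0x7D=125: acc |= 125<<0 -> acc=125 shift=7 [end]
Varint 7: bytes[7:8] = 7D -> value 125 (1 byte(s))

Answer: 4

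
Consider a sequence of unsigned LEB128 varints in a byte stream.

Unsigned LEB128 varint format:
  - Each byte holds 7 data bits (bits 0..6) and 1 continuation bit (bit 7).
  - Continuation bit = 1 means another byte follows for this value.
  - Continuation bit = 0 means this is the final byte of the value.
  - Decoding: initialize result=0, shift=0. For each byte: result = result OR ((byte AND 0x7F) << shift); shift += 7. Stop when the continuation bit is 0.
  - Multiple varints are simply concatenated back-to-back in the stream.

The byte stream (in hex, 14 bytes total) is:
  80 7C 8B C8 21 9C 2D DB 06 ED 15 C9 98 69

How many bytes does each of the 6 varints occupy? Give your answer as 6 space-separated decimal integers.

Answer: 2 3 2 2 2 3

Derivation:
  byte[0]=0x80 cont=1 payload=0x00=0: acc |= 0<<0 -> acc=0 shift=7
  byte[1]=0x7C cont=0 payload=0x7C=124: acc |= 124<<7 -> acc=15872 shift=14 [end]
Varint 1: bytes[0:2] = 80 7C -> value 15872 (2 byte(s))
  byte[2]=0x8B cont=1 payload=0x0B=11: acc |= 11<<0 -> acc=11 shift=7
  byte[3]=0xC8 cont=1 payload=0x48=72: acc |= 72<<7 -> acc=9227 shift=14
  byte[4]=0x21 cont=0 payload=0x21=33: acc |= 33<<14 -> acc=549899 shift=21 [end]
Varint 2: bytes[2:5] = 8B C8 21 -> value 549899 (3 byte(s))
  byte[5]=0x9C cont=1 payload=0x1C=28: acc |= 28<<0 -> acc=28 shift=7
  byte[6]=0x2D cont=0 payload=0x2D=45: acc |= 45<<7 -> acc=5788 shift=14 [end]
Varint 3: bytes[5:7] = 9C 2D -> value 5788 (2 byte(s))
  byte[7]=0xDB cont=1 payload=0x5B=91: acc |= 91<<0 -> acc=91 shift=7
  byte[8]=0x06 cont=0 payload=0x06=6: acc |= 6<<7 -> acc=859 shift=14 [end]
Varint 4: bytes[7:9] = DB 06 -> value 859 (2 byte(s))
  byte[9]=0xED cont=1 payload=0x6D=109: acc |= 109<<0 -> acc=109 shift=7
  byte[10]=0x15 cont=0 payload=0x15=21: acc |= 21<<7 -> acc=2797 shift=14 [end]
Varint 5: bytes[9:11] = ED 15 -> value 2797 (2 byte(s))
  byte[11]=0xC9 cont=1 payload=0x49=73: acc |= 73<<0 -> acc=73 shift=7
  byte[12]=0x98 cont=1 payload=0x18=24: acc |= 24<<7 -> acc=3145 shift=14
  byte[13]=0x69 cont=0 payload=0x69=105: acc |= 105<<14 -> acc=1723465 shift=21 [end]
Varint 6: bytes[11:14] = C9 98 69 -> value 1723465 (3 byte(s))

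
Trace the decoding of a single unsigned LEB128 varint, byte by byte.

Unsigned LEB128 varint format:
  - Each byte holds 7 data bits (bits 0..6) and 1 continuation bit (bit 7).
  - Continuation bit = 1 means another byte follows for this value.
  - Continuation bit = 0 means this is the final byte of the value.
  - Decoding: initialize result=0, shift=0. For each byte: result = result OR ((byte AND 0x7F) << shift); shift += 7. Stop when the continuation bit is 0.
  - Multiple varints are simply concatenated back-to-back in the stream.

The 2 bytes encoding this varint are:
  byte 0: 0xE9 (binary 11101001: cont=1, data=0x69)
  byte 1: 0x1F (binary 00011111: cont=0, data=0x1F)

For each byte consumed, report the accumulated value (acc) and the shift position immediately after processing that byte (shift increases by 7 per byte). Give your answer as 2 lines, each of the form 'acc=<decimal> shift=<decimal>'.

Answer: acc=105 shift=7
acc=4073 shift=14

Derivation:
byte 0=0xE9: payload=0x69=105, contrib = 105<<0 = 105; acc -> 105, shift -> 7
byte 1=0x1F: payload=0x1F=31, contrib = 31<<7 = 3968; acc -> 4073, shift -> 14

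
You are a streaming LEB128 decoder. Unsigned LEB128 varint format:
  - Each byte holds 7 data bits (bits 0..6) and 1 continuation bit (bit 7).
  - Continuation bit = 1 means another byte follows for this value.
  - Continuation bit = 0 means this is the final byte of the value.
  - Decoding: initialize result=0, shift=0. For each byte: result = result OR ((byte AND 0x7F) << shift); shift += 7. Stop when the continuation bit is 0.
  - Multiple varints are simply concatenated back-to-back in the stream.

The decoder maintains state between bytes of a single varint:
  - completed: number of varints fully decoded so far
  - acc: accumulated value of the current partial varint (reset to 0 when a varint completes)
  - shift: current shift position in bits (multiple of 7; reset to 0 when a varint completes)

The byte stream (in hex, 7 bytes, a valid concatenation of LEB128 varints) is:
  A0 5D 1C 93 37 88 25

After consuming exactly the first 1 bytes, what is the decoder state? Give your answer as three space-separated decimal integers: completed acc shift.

Answer: 0 32 7

Derivation:
byte[0]=0xA0 cont=1 payload=0x20: acc |= 32<<0 -> completed=0 acc=32 shift=7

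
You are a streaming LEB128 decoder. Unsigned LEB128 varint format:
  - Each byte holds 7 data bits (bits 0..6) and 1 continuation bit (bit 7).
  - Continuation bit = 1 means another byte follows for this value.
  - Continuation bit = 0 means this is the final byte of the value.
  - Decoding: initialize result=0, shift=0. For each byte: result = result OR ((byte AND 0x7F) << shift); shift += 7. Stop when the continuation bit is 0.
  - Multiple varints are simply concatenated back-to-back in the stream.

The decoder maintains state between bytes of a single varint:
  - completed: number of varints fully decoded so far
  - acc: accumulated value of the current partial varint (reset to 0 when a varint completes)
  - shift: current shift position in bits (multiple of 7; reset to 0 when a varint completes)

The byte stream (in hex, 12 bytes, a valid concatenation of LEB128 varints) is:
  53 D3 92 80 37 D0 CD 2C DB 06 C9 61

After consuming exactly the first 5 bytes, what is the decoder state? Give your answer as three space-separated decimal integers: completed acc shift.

byte[0]=0x53 cont=0 payload=0x53: varint #1 complete (value=83); reset -> completed=1 acc=0 shift=0
byte[1]=0xD3 cont=1 payload=0x53: acc |= 83<<0 -> completed=1 acc=83 shift=7
byte[2]=0x92 cont=1 payload=0x12: acc |= 18<<7 -> completed=1 acc=2387 shift=14
byte[3]=0x80 cont=1 payload=0x00: acc |= 0<<14 -> completed=1 acc=2387 shift=21
byte[4]=0x37 cont=0 payload=0x37: varint #2 complete (value=115345747); reset -> completed=2 acc=0 shift=0

Answer: 2 0 0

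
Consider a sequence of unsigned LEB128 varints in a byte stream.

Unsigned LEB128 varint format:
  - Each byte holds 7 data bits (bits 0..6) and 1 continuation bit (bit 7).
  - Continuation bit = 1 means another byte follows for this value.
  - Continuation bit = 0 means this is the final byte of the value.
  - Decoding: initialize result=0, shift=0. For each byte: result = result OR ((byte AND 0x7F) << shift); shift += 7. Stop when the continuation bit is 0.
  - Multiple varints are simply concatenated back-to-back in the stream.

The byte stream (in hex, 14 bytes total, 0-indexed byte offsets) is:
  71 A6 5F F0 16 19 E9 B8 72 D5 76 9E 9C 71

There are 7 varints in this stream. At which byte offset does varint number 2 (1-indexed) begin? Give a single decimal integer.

Answer: 1

Derivation:
  byte[0]=0x71 cont=0 payload=0x71=113: acc |= 113<<0 -> acc=113 shift=7 [end]
Varint 1: bytes[0:1] = 71 -> value 113 (1 byte(s))
  byte[1]=0xA6 cont=1 payload=0x26=38: acc |= 38<<0 -> acc=38 shift=7
  byte[2]=0x5F cont=0 payload=0x5F=95: acc |= 95<<7 -> acc=12198 shift=14 [end]
Varint 2: bytes[1:3] = A6 5F -> value 12198 (2 byte(s))
  byte[3]=0xF0 cont=1 payload=0x70=112: acc |= 112<<0 -> acc=112 shift=7
  byte[4]=0x16 cont=0 payload=0x16=22: acc |= 22<<7 -> acc=2928 shift=14 [end]
Varint 3: bytes[3:5] = F0 16 -> value 2928 (2 byte(s))
  byte[5]=0x19 cont=0 payload=0x19=25: acc |= 25<<0 -> acc=25 shift=7 [end]
Varint 4: bytes[5:6] = 19 -> value 25 (1 byte(s))
  byte[6]=0xE9 cont=1 payload=0x69=105: acc |= 105<<0 -> acc=105 shift=7
  byte[7]=0xB8 cont=1 payload=0x38=56: acc |= 56<<7 -> acc=7273 shift=14
  byte[8]=0x72 cont=0 payload=0x72=114: acc |= 114<<14 -> acc=1875049 shift=21 [end]
Varint 5: bytes[6:9] = E9 B8 72 -> value 1875049 (3 byte(s))
  byte[9]=0xD5 cont=1 payload=0x55=85: acc |= 85<<0 -> acc=85 shift=7
  byte[10]=0x76 cont=0 payload=0x76=118: acc |= 118<<7 -> acc=15189 shift=14 [end]
Varint 6: bytes[9:11] = D5 76 -> value 15189 (2 byte(s))
  byte[11]=0x9E cont=1 payload=0x1E=30: acc |= 30<<0 -> acc=30 shift=7
  byte[12]=0x9C cont=1 payload=0x1C=28: acc |= 28<<7 -> acc=3614 shift=14
  byte[13]=0x71 cont=0 payload=0x71=113: acc |= 113<<14 -> acc=1855006 shift=21 [end]
Varint 7: bytes[11:14] = 9E 9C 71 -> value 1855006 (3 byte(s))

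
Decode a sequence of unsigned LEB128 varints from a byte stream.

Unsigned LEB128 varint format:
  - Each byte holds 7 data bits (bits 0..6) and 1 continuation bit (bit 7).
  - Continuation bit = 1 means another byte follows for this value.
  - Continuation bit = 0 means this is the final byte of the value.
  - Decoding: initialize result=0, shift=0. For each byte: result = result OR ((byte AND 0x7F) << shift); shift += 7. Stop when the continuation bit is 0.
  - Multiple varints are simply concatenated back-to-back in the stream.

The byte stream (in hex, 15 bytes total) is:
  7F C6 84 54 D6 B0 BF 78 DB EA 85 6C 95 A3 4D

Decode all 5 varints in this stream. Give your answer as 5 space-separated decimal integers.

Answer: 127 1376838 252696662 226587995 1266069

Derivation:
  byte[0]=0x7F cont=0 payload=0x7F=127: acc |= 127<<0 -> acc=127 shift=7 [end]
Varint 1: bytes[0:1] = 7F -> value 127 (1 byte(s))
  byte[1]=0xC6 cont=1 payload=0x46=70: acc |= 70<<0 -> acc=70 shift=7
  byte[2]=0x84 cont=1 payload=0x04=4: acc |= 4<<7 -> acc=582 shift=14
  byte[3]=0x54 cont=0 payload=0x54=84: acc |= 84<<14 -> acc=1376838 shift=21 [end]
Varint 2: bytes[1:4] = C6 84 54 -> value 1376838 (3 byte(s))
  byte[4]=0xD6 cont=1 payload=0x56=86: acc |= 86<<0 -> acc=86 shift=7
  byte[5]=0xB0 cont=1 payload=0x30=48: acc |= 48<<7 -> acc=6230 shift=14
  byte[6]=0xBF cont=1 payload=0x3F=63: acc |= 63<<14 -> acc=1038422 shift=21
  byte[7]=0x78 cont=0 payload=0x78=120: acc |= 120<<21 -> acc=252696662 shift=28 [end]
Varint 3: bytes[4:8] = D6 B0 BF 78 -> value 252696662 (4 byte(s))
  byte[8]=0xDB cont=1 payload=0x5B=91: acc |= 91<<0 -> acc=91 shift=7
  byte[9]=0xEA cont=1 payload=0x6A=106: acc |= 106<<7 -> acc=13659 shift=14
  byte[10]=0x85 cont=1 payload=0x05=5: acc |= 5<<14 -> acc=95579 shift=21
  byte[11]=0x6C cont=0 payload=0x6C=108: acc |= 108<<21 -> acc=226587995 shift=28 [end]
Varint 4: bytes[8:12] = DB EA 85 6C -> value 226587995 (4 byte(s))
  byte[12]=0x95 cont=1 payload=0x15=21: acc |= 21<<0 -> acc=21 shift=7
  byte[13]=0xA3 cont=1 payload=0x23=35: acc |= 35<<7 -> acc=4501 shift=14
  byte[14]=0x4D cont=0 payload=0x4D=77: acc |= 77<<14 -> acc=1266069 shift=21 [end]
Varint 5: bytes[12:15] = 95 A3 4D -> value 1266069 (3 byte(s))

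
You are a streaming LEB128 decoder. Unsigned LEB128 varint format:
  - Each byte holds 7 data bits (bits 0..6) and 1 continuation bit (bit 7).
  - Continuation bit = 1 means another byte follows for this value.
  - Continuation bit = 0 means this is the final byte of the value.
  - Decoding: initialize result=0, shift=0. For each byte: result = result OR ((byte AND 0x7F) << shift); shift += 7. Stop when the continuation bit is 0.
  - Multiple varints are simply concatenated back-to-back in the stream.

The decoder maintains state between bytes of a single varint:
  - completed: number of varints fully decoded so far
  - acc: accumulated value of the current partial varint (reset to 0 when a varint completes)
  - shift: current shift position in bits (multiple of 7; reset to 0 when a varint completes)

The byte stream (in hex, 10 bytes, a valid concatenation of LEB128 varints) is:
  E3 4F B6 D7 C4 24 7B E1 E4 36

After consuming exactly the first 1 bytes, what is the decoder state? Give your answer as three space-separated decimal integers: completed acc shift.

Answer: 0 99 7

Derivation:
byte[0]=0xE3 cont=1 payload=0x63: acc |= 99<<0 -> completed=0 acc=99 shift=7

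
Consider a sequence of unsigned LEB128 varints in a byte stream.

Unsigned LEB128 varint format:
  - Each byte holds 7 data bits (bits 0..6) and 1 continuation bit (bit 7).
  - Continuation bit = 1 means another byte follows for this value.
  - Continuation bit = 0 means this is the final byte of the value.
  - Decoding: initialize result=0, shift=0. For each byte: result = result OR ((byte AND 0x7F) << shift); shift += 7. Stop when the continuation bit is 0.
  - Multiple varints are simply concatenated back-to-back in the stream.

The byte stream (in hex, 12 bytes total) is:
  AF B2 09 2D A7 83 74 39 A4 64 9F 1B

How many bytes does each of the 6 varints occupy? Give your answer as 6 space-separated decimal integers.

  byte[0]=0xAF cont=1 payload=0x2F=47: acc |= 47<<0 -> acc=47 shift=7
  byte[1]=0xB2 cont=1 payload=0x32=50: acc |= 50<<7 -> acc=6447 shift=14
  byte[2]=0x09 cont=0 payload=0x09=9: acc |= 9<<14 -> acc=153903 shift=21 [end]
Varint 1: bytes[0:3] = AF B2 09 -> value 153903 (3 byte(s))
  byte[3]=0x2D cont=0 payload=0x2D=45: acc |= 45<<0 -> acc=45 shift=7 [end]
Varint 2: bytes[3:4] = 2D -> value 45 (1 byte(s))
  byte[4]=0xA7 cont=1 payload=0x27=39: acc |= 39<<0 -> acc=39 shift=7
  byte[5]=0x83 cont=1 payload=0x03=3: acc |= 3<<7 -> acc=423 shift=14
  byte[6]=0x74 cont=0 payload=0x74=116: acc |= 116<<14 -> acc=1900967 shift=21 [end]
Varint 3: bytes[4:7] = A7 83 74 -> value 1900967 (3 byte(s))
  byte[7]=0x39 cont=0 payload=0x39=57: acc |= 57<<0 -> acc=57 shift=7 [end]
Varint 4: bytes[7:8] = 39 -> value 57 (1 byte(s))
  byte[8]=0xA4 cont=1 payload=0x24=36: acc |= 36<<0 -> acc=36 shift=7
  byte[9]=0x64 cont=0 payload=0x64=100: acc |= 100<<7 -> acc=12836 shift=14 [end]
Varint 5: bytes[8:10] = A4 64 -> value 12836 (2 byte(s))
  byte[10]=0x9F cont=1 payload=0x1F=31: acc |= 31<<0 -> acc=31 shift=7
  byte[11]=0x1B cont=0 payload=0x1B=27: acc |= 27<<7 -> acc=3487 shift=14 [end]
Varint 6: bytes[10:12] = 9F 1B -> value 3487 (2 byte(s))

Answer: 3 1 3 1 2 2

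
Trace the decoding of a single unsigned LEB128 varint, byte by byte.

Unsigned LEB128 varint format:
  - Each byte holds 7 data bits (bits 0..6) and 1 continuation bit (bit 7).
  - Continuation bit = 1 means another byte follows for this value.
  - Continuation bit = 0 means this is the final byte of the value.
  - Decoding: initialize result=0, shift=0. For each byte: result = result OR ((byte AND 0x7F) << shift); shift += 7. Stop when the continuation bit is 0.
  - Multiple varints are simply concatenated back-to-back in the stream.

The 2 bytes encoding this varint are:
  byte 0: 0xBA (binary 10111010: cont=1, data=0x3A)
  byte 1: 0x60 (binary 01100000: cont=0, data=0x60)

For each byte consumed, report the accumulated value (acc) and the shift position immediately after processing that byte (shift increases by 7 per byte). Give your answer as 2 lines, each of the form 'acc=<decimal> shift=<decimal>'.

Answer: acc=58 shift=7
acc=12346 shift=14

Derivation:
byte 0=0xBA: payload=0x3A=58, contrib = 58<<0 = 58; acc -> 58, shift -> 7
byte 1=0x60: payload=0x60=96, contrib = 96<<7 = 12288; acc -> 12346, shift -> 14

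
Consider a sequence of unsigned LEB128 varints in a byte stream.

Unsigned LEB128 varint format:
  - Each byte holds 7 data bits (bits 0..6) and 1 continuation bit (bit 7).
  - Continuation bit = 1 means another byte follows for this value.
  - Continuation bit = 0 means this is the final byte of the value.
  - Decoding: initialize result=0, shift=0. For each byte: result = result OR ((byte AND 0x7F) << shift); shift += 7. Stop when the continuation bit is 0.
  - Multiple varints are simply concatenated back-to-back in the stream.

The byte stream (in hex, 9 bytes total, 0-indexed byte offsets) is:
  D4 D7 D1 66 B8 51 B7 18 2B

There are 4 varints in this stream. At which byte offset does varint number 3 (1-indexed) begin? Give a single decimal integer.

  byte[0]=0xD4 cont=1 payload=0x54=84: acc |= 84<<0 -> acc=84 shift=7
  byte[1]=0xD7 cont=1 payload=0x57=87: acc |= 87<<7 -> acc=11220 shift=14
  byte[2]=0xD1 cont=1 payload=0x51=81: acc |= 81<<14 -> acc=1338324 shift=21
  byte[3]=0x66 cont=0 payload=0x66=102: acc |= 102<<21 -> acc=215247828 shift=28 [end]
Varint 1: bytes[0:4] = D4 D7 D1 66 -> value 215247828 (4 byte(s))
  byte[4]=0xB8 cont=1 payload=0x38=56: acc |= 56<<0 -> acc=56 shift=7
  byte[5]=0x51 cont=0 payload=0x51=81: acc |= 81<<7 -> acc=10424 shift=14 [end]
Varint 2: bytes[4:6] = B8 51 -> value 10424 (2 byte(s))
  byte[6]=0xB7 cont=1 payload=0x37=55: acc |= 55<<0 -> acc=55 shift=7
  byte[7]=0x18 cont=0 payload=0x18=24: acc |= 24<<7 -> acc=3127 shift=14 [end]
Varint 3: bytes[6:8] = B7 18 -> value 3127 (2 byte(s))
  byte[8]=0x2B cont=0 payload=0x2B=43: acc |= 43<<0 -> acc=43 shift=7 [end]
Varint 4: bytes[8:9] = 2B -> value 43 (1 byte(s))

Answer: 6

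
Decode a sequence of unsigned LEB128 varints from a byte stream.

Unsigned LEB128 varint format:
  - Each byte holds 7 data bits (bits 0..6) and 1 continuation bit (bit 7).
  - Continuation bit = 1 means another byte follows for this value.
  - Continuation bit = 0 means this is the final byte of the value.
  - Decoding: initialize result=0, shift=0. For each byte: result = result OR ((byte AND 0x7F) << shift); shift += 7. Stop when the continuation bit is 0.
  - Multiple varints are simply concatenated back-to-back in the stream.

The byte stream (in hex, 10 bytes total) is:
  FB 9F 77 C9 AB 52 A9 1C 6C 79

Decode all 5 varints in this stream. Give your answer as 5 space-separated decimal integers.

  byte[0]=0xFB cont=1 payload=0x7B=123: acc |= 123<<0 -> acc=123 shift=7
  byte[1]=0x9F cont=1 payload=0x1F=31: acc |= 31<<7 -> acc=4091 shift=14
  byte[2]=0x77 cont=0 payload=0x77=119: acc |= 119<<14 -> acc=1953787 shift=21 [end]
Varint 1: bytes[0:3] = FB 9F 77 -> value 1953787 (3 byte(s))
  byte[3]=0xC9 cont=1 payload=0x49=73: acc |= 73<<0 -> acc=73 shift=7
  byte[4]=0xAB cont=1 payload=0x2B=43: acc |= 43<<7 -> acc=5577 shift=14
  byte[5]=0x52 cont=0 payload=0x52=82: acc |= 82<<14 -> acc=1349065 shift=21 [end]
Varint 2: bytes[3:6] = C9 AB 52 -> value 1349065 (3 byte(s))
  byte[6]=0xA9 cont=1 payload=0x29=41: acc |= 41<<0 -> acc=41 shift=7
  byte[7]=0x1C cont=0 payload=0x1C=28: acc |= 28<<7 -> acc=3625 shift=14 [end]
Varint 3: bytes[6:8] = A9 1C -> value 3625 (2 byte(s))
  byte[8]=0x6C cont=0 payload=0x6C=108: acc |= 108<<0 -> acc=108 shift=7 [end]
Varint 4: bytes[8:9] = 6C -> value 108 (1 byte(s))
  byte[9]=0x79 cont=0 payload=0x79=121: acc |= 121<<0 -> acc=121 shift=7 [end]
Varint 5: bytes[9:10] = 79 -> value 121 (1 byte(s))

Answer: 1953787 1349065 3625 108 121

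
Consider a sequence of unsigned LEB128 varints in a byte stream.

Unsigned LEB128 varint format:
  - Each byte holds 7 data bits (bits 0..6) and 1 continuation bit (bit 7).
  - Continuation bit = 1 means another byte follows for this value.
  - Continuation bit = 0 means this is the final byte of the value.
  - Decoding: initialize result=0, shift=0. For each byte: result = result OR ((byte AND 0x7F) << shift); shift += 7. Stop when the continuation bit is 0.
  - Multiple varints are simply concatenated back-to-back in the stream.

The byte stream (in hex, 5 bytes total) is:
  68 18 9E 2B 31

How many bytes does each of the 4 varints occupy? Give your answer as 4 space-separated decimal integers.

  byte[0]=0x68 cont=0 payload=0x68=104: acc |= 104<<0 -> acc=104 shift=7 [end]
Varint 1: bytes[0:1] = 68 -> value 104 (1 byte(s))
  byte[1]=0x18 cont=0 payload=0x18=24: acc |= 24<<0 -> acc=24 shift=7 [end]
Varint 2: bytes[1:2] = 18 -> value 24 (1 byte(s))
  byte[2]=0x9E cont=1 payload=0x1E=30: acc |= 30<<0 -> acc=30 shift=7
  byte[3]=0x2B cont=0 payload=0x2B=43: acc |= 43<<7 -> acc=5534 shift=14 [end]
Varint 3: bytes[2:4] = 9E 2B -> value 5534 (2 byte(s))
  byte[4]=0x31 cont=0 payload=0x31=49: acc |= 49<<0 -> acc=49 shift=7 [end]
Varint 4: bytes[4:5] = 31 -> value 49 (1 byte(s))

Answer: 1 1 2 1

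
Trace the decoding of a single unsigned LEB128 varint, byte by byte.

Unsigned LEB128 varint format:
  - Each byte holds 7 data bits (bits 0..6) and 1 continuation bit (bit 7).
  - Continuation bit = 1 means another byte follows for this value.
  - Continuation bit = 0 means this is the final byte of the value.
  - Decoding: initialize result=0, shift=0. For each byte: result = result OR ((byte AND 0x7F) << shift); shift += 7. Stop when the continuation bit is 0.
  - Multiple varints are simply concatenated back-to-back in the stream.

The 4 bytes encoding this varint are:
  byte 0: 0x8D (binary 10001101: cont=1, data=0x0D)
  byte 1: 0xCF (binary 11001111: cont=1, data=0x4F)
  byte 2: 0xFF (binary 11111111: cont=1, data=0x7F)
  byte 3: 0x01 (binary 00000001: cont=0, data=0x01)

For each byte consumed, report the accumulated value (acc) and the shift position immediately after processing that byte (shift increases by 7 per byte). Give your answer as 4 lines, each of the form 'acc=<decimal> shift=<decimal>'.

byte 0=0x8D: payload=0x0D=13, contrib = 13<<0 = 13; acc -> 13, shift -> 7
byte 1=0xCF: payload=0x4F=79, contrib = 79<<7 = 10112; acc -> 10125, shift -> 14
byte 2=0xFF: payload=0x7F=127, contrib = 127<<14 = 2080768; acc -> 2090893, shift -> 21
byte 3=0x01: payload=0x01=1, contrib = 1<<21 = 2097152; acc -> 4188045, shift -> 28

Answer: acc=13 shift=7
acc=10125 shift=14
acc=2090893 shift=21
acc=4188045 shift=28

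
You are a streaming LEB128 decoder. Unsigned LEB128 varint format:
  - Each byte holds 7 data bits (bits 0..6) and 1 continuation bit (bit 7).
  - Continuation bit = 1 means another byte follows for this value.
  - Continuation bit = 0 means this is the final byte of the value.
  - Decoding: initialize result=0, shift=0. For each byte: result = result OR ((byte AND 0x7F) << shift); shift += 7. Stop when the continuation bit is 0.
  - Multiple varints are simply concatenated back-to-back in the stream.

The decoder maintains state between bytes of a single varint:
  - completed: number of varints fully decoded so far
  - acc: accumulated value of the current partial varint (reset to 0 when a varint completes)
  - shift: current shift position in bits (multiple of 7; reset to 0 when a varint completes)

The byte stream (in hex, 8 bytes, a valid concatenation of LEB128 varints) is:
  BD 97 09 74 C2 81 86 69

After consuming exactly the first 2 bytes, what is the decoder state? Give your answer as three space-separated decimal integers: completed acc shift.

Answer: 0 3005 14

Derivation:
byte[0]=0xBD cont=1 payload=0x3D: acc |= 61<<0 -> completed=0 acc=61 shift=7
byte[1]=0x97 cont=1 payload=0x17: acc |= 23<<7 -> completed=0 acc=3005 shift=14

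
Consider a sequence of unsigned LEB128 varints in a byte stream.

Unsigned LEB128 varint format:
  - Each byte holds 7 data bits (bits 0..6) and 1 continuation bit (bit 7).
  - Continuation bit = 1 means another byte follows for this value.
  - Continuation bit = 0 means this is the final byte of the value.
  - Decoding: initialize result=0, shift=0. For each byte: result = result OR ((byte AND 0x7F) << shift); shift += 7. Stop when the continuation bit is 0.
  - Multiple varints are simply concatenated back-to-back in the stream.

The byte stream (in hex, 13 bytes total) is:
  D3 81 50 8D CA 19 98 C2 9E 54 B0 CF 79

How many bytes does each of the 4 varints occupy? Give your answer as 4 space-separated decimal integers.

  byte[0]=0xD3 cont=1 payload=0x53=83: acc |= 83<<0 -> acc=83 shift=7
  byte[1]=0x81 cont=1 payload=0x01=1: acc |= 1<<7 -> acc=211 shift=14
  byte[2]=0x50 cont=0 payload=0x50=80: acc |= 80<<14 -> acc=1310931 shift=21 [end]
Varint 1: bytes[0:3] = D3 81 50 -> value 1310931 (3 byte(s))
  byte[3]=0x8D cont=1 payload=0x0D=13: acc |= 13<<0 -> acc=13 shift=7
  byte[4]=0xCA cont=1 payload=0x4A=74: acc |= 74<<7 -> acc=9485 shift=14
  byte[5]=0x19 cont=0 payload=0x19=25: acc |= 25<<14 -> acc=419085 shift=21 [end]
Varint 2: bytes[3:6] = 8D CA 19 -> value 419085 (3 byte(s))
  byte[6]=0x98 cont=1 payload=0x18=24: acc |= 24<<0 -> acc=24 shift=7
  byte[7]=0xC2 cont=1 payload=0x42=66: acc |= 66<<7 -> acc=8472 shift=14
  byte[8]=0x9E cont=1 payload=0x1E=30: acc |= 30<<14 -> acc=499992 shift=21
  byte[9]=0x54 cont=0 payload=0x54=84: acc |= 84<<21 -> acc=176660760 shift=28 [end]
Varint 3: bytes[6:10] = 98 C2 9E 54 -> value 176660760 (4 byte(s))
  byte[10]=0xB0 cont=1 payload=0x30=48: acc |= 48<<0 -> acc=48 shift=7
  byte[11]=0xCF cont=1 payload=0x4F=79: acc |= 79<<7 -> acc=10160 shift=14
  byte[12]=0x79 cont=0 payload=0x79=121: acc |= 121<<14 -> acc=1992624 shift=21 [end]
Varint 4: bytes[10:13] = B0 CF 79 -> value 1992624 (3 byte(s))

Answer: 3 3 4 3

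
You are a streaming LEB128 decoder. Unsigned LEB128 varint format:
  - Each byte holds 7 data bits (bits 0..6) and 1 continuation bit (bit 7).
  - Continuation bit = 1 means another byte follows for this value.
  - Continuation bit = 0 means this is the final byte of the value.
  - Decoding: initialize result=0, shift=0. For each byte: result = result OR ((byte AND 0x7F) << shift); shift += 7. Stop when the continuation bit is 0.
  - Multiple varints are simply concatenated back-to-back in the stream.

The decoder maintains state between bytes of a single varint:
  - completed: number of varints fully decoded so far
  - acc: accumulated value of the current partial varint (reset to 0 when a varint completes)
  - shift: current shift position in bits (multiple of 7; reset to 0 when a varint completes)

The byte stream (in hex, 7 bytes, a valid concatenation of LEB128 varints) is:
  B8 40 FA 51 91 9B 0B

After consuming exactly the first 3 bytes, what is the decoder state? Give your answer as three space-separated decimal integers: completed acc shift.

byte[0]=0xB8 cont=1 payload=0x38: acc |= 56<<0 -> completed=0 acc=56 shift=7
byte[1]=0x40 cont=0 payload=0x40: varint #1 complete (value=8248); reset -> completed=1 acc=0 shift=0
byte[2]=0xFA cont=1 payload=0x7A: acc |= 122<<0 -> completed=1 acc=122 shift=7

Answer: 1 122 7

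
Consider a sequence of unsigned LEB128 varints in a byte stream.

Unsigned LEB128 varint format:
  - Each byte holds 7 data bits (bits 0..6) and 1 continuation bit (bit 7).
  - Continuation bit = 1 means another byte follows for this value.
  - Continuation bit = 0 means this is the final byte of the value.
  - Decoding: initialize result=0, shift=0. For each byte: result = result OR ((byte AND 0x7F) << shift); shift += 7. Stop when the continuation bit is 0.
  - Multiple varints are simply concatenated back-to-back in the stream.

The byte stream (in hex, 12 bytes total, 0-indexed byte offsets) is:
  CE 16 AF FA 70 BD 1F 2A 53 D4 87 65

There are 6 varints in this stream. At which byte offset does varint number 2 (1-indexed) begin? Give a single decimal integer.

Answer: 2

Derivation:
  byte[0]=0xCE cont=1 payload=0x4E=78: acc |= 78<<0 -> acc=78 shift=7
  byte[1]=0x16 cont=0 payload=0x16=22: acc |= 22<<7 -> acc=2894 shift=14 [end]
Varint 1: bytes[0:2] = CE 16 -> value 2894 (2 byte(s))
  byte[2]=0xAF cont=1 payload=0x2F=47: acc |= 47<<0 -> acc=47 shift=7
  byte[3]=0xFA cont=1 payload=0x7A=122: acc |= 122<<7 -> acc=15663 shift=14
  byte[4]=0x70 cont=0 payload=0x70=112: acc |= 112<<14 -> acc=1850671 shift=21 [end]
Varint 2: bytes[2:5] = AF FA 70 -> value 1850671 (3 byte(s))
  byte[5]=0xBD cont=1 payload=0x3D=61: acc |= 61<<0 -> acc=61 shift=7
  byte[6]=0x1F cont=0 payload=0x1F=31: acc |= 31<<7 -> acc=4029 shift=14 [end]
Varint 3: bytes[5:7] = BD 1F -> value 4029 (2 byte(s))
  byte[7]=0x2A cont=0 payload=0x2A=42: acc |= 42<<0 -> acc=42 shift=7 [end]
Varint 4: bytes[7:8] = 2A -> value 42 (1 byte(s))
  byte[8]=0x53 cont=0 payload=0x53=83: acc |= 83<<0 -> acc=83 shift=7 [end]
Varint 5: bytes[8:9] = 53 -> value 83 (1 byte(s))
  byte[9]=0xD4 cont=1 payload=0x54=84: acc |= 84<<0 -> acc=84 shift=7
  byte[10]=0x87 cont=1 payload=0x07=7: acc |= 7<<7 -> acc=980 shift=14
  byte[11]=0x65 cont=0 payload=0x65=101: acc |= 101<<14 -> acc=1655764 shift=21 [end]
Varint 6: bytes[9:12] = D4 87 65 -> value 1655764 (3 byte(s))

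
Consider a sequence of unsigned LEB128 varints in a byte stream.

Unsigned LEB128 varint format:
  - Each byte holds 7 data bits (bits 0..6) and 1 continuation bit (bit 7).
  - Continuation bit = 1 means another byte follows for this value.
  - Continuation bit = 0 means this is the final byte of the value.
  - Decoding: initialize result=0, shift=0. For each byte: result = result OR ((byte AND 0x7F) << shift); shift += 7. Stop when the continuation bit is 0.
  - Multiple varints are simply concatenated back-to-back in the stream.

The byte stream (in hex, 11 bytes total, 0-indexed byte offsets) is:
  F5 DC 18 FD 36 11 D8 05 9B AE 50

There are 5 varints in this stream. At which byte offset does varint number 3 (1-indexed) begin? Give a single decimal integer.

Answer: 5

Derivation:
  byte[0]=0xF5 cont=1 payload=0x75=117: acc |= 117<<0 -> acc=117 shift=7
  byte[1]=0xDC cont=1 payload=0x5C=92: acc |= 92<<7 -> acc=11893 shift=14
  byte[2]=0x18 cont=0 payload=0x18=24: acc |= 24<<14 -> acc=405109 shift=21 [end]
Varint 1: bytes[0:3] = F5 DC 18 -> value 405109 (3 byte(s))
  byte[3]=0xFD cont=1 payload=0x7D=125: acc |= 125<<0 -> acc=125 shift=7
  byte[4]=0x36 cont=0 payload=0x36=54: acc |= 54<<7 -> acc=7037 shift=14 [end]
Varint 2: bytes[3:5] = FD 36 -> value 7037 (2 byte(s))
  byte[5]=0x11 cont=0 payload=0x11=17: acc |= 17<<0 -> acc=17 shift=7 [end]
Varint 3: bytes[5:6] = 11 -> value 17 (1 byte(s))
  byte[6]=0xD8 cont=1 payload=0x58=88: acc |= 88<<0 -> acc=88 shift=7
  byte[7]=0x05 cont=0 payload=0x05=5: acc |= 5<<7 -> acc=728 shift=14 [end]
Varint 4: bytes[6:8] = D8 05 -> value 728 (2 byte(s))
  byte[8]=0x9B cont=1 payload=0x1B=27: acc |= 27<<0 -> acc=27 shift=7
  byte[9]=0xAE cont=1 payload=0x2E=46: acc |= 46<<7 -> acc=5915 shift=14
  byte[10]=0x50 cont=0 payload=0x50=80: acc |= 80<<14 -> acc=1316635 shift=21 [end]
Varint 5: bytes[8:11] = 9B AE 50 -> value 1316635 (3 byte(s))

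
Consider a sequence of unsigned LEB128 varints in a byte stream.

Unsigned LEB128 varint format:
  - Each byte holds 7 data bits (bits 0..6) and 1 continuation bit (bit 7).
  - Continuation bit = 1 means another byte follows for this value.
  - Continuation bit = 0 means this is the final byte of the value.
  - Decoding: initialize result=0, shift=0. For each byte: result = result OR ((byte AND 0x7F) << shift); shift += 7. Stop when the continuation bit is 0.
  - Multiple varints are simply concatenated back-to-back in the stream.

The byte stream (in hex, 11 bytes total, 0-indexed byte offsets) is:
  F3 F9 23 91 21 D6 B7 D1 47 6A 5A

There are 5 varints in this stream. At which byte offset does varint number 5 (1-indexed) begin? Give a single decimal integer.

  byte[0]=0xF3 cont=1 payload=0x73=115: acc |= 115<<0 -> acc=115 shift=7
  byte[1]=0xF9 cont=1 payload=0x79=121: acc |= 121<<7 -> acc=15603 shift=14
  byte[2]=0x23 cont=0 payload=0x23=35: acc |= 35<<14 -> acc=589043 shift=21 [end]
Varint 1: bytes[0:3] = F3 F9 23 -> value 589043 (3 byte(s))
  byte[3]=0x91 cont=1 payload=0x11=17: acc |= 17<<0 -> acc=17 shift=7
  byte[4]=0x21 cont=0 payload=0x21=33: acc |= 33<<7 -> acc=4241 shift=14 [end]
Varint 2: bytes[3:5] = 91 21 -> value 4241 (2 byte(s))
  byte[5]=0xD6 cont=1 payload=0x56=86: acc |= 86<<0 -> acc=86 shift=7
  byte[6]=0xB7 cont=1 payload=0x37=55: acc |= 55<<7 -> acc=7126 shift=14
  byte[7]=0xD1 cont=1 payload=0x51=81: acc |= 81<<14 -> acc=1334230 shift=21
  byte[8]=0x47 cont=0 payload=0x47=71: acc |= 71<<21 -> acc=150232022 shift=28 [end]
Varint 3: bytes[5:9] = D6 B7 D1 47 -> value 150232022 (4 byte(s))
  byte[9]=0x6A cont=0 payload=0x6A=106: acc |= 106<<0 -> acc=106 shift=7 [end]
Varint 4: bytes[9:10] = 6A -> value 106 (1 byte(s))
  byte[10]=0x5A cont=0 payload=0x5A=90: acc |= 90<<0 -> acc=90 shift=7 [end]
Varint 5: bytes[10:11] = 5A -> value 90 (1 byte(s))

Answer: 10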